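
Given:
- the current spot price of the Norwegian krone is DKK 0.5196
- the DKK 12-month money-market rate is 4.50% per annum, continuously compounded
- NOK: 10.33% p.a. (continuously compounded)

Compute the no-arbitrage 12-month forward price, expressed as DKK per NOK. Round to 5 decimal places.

T = 1 year.
Growth of 1 DKK over T: e^(0.0450×1) = 1.0460279.
Growth of 1 NOK over T: e^(0.1033×1) = 1.108824.
Forward (DKK per NOK) = 0.5196 × 1.0460279 / 1.108824 = 0.4901735.

0.49017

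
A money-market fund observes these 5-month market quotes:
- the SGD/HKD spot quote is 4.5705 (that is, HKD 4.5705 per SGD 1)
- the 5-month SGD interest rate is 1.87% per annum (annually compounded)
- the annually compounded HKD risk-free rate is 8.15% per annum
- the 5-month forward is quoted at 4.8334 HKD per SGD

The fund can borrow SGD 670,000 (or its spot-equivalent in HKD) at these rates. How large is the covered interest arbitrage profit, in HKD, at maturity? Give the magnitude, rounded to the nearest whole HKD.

T = 5/12 years.
Keep in SGD, deliver into the forward: 670,000·1.007749584·4.8334 = HKD 3,263,474.08.
Swap to HKD now, deposit: 670,000·4.5705·1.03318411 = HKD 3,163,852.54.
The quoted forward overvalues SGD, so borrow HKD, buy SGD at spot, deposit the SGD at 1.87%, and sell the proceeds forward at 4.8334.
The gap between the two covered legs is HKD 99,622.

HKD 99,622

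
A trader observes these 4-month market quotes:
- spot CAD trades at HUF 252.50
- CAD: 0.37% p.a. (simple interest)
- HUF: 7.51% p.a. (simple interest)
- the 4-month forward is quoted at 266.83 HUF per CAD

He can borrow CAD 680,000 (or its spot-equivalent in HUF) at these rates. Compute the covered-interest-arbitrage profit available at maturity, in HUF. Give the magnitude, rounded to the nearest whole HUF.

T = 4/12 years.
Route A — deposit CAD, sell forward: 680,000 × 1.00123333333 × 266.83 = HUF 181,668,181.43.
Route B — convert at spot, deposit HUF: 680,000 × 252.50 × 1.02503333333 = HUF 175,998,223.33.
The quoted forward overvalues CAD, so borrow HUF, buy CAD at spot, deposit the CAD at 0.37%, and sell the proceeds forward at 266.83.
Arbitrage profit = |181,668,181.43 − 175,998,223.33| = HUF 5,669,958.

HUF 5,669,958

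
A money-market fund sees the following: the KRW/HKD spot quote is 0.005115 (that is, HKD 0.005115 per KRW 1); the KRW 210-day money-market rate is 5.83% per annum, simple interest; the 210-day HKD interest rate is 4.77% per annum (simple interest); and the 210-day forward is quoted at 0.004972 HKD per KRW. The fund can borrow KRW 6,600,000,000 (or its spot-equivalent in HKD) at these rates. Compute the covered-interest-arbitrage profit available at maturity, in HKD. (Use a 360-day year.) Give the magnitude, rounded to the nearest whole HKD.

T = 210/360 years.
Route A — deposit KRW, sell forward: 6,600,000,000 × 1.0340083333 × 0.004972 = HKD 33,931,190.26.
Route B — convert at spot, deposit HKD: 6,600,000,000 × 0.005115 × 1.027825 = HKD 34,698,344.18.
The quoted forward undervalues KRW, so borrow KRW, convert to HKD at spot, deposit the HKD at 4.77%, and buy KRW forward at 0.004972 to cover the loan.
Profit = 34,698,344.18 − 33,931,190.26 = HKD 767,154.

HKD 767,154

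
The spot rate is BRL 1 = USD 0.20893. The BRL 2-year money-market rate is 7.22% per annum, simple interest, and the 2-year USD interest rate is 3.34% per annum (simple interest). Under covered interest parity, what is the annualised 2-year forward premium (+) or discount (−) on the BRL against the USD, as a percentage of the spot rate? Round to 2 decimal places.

T = 2 years.
No-arbitrage forward: 0.20893 × 1.066800 / 1.144400 = 0.19476278 USD/BRL.
(F − S)/S ÷ T = (0.19476278 − 0.20893)/0.20893/2 = -0.033904 → -3.39%.

-3.39%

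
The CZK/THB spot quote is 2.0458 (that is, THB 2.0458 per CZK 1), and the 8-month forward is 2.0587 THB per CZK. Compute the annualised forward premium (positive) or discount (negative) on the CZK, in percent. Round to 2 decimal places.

+0.95%

T = 8/12 years.
Period premium: (2.0587 − 2.0458)/2.0458 = 0.0063056.
Annualise by dividing by T: 0.0063056 / (8/12) = 0.009458 → 0.95%.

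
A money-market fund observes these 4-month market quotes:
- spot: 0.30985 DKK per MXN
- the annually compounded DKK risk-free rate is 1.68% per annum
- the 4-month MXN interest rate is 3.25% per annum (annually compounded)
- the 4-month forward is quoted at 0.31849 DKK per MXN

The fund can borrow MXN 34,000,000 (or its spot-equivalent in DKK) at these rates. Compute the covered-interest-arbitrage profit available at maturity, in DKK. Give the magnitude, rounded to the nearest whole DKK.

T = 4/12 years.
Invest the MXN and cover forward: 34,000,000 × 1.0107180464 × 0.31849 = DKK 10,944,722.08.
Convert at spot and invest in DKK: 34,000,000 × 0.30985 × 1.0055689295 = DKK 10,593,568.12.
The quoted forward overvalues MXN, so borrow DKK, buy MXN at spot, deposit the MXN at 3.25%, and sell the proceeds forward at 0.31849.
Profit = 10,944,722.08 − 10,593,568.12 = DKK 351,154.

DKK 351,154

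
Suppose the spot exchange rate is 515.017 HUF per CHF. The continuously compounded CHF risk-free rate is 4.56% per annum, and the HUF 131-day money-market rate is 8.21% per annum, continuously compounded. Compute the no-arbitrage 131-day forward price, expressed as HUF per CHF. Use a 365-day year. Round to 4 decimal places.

521.8081

T = 131/365 years.
HUF accumulates by e^(0.0821×131/365) = 1.029904446.
Growth of 1 CHF over T: e^(0.0456×131/365) = 1.016500684.
CIP: F = S · (grow HUF)/(grow CHF) = 515.017 × 1.029904446/1.016500684 = 521.808107 HUF per CHF.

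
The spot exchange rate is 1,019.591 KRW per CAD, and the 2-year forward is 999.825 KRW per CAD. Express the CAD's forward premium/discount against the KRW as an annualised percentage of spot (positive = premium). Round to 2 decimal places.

T = 2 years.
(F − S)/S = (999.825 − 1019.591)/1019.591 = -0.0193862.
Per annum: -0.0193862 / 2 = -0.009693 = -0.97%.

-0.97%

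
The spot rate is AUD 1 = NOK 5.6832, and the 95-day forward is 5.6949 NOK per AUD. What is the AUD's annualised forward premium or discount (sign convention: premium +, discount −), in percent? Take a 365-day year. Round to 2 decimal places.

T = 95/365 years.
AUD trades forward at +0.20587% vs spot over the period.
×(1/T) gives 0.79% p.a.

+0.79%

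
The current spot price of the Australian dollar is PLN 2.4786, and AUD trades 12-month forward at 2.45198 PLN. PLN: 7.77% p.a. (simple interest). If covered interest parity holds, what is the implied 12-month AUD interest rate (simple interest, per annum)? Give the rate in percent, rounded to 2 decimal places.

T = 1 year.
F/S = 2.45198/2.4786 = 0.9892601 = (growth of PLN) / (growth of AUD).
The PLN side grows by 1 + 0.0777×1 = 1.077700.
Hence g_AUD = 1.089400.
r = (1.089400 − 1)/1 = 0.089400 → 8.94%.

8.94%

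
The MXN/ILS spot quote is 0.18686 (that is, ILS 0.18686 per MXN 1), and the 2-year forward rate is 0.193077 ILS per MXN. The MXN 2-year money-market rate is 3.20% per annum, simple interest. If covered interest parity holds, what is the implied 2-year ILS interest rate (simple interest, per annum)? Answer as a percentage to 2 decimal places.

T = 2 years.
CIP gives F = S · g_ILS/g_MXN, so g_ILS/g_MXN = 0.193077/0.18686 = 1.0332709.
MXN growth factor: 1 + 0.0320×2 = 1.064000.
That pins the ILS growth at 1.0994002.
r = (1.0994002 − 1)/2 = 0.049700 → 4.97%.

4.97%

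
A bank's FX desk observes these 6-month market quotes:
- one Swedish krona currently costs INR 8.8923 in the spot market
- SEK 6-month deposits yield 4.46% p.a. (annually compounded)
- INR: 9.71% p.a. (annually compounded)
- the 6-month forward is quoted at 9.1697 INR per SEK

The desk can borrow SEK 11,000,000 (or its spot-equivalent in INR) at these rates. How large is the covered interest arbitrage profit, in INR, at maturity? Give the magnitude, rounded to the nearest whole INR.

INR 637,260

T = 6/12 years.
Invest the SEK and cover forward: 11,000,000 × 1.02205674989 × 9.1697 = INR 103,091,491.57.
Convert at spot and invest in INR: 11,000,000 × 8.8923 × 1.04742541501 = INR 102,454,231.20.
The quoted forward overvalues SEK, so borrow INR, buy SEK at spot, deposit the SEK at 4.46%, and sell the proceeds forward at 9.1697.
The gap between the two covered legs is INR 637,260.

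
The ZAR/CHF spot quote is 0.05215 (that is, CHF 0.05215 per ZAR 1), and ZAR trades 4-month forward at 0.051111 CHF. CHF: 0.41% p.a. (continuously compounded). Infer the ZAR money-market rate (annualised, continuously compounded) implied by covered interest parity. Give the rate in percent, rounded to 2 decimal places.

6.45%

T = 4/12 years.
F/S = 0.051111/0.05215 = 0.9800767 = (growth of CHF) / (growth of ZAR).
CHF growth factor: e^(0.0041×4/12) = 1.0013676.
So the ZAR growth factor = 1.0217237.
Take logs: ln 1.0217237 / (4/12) = 0.064473, so 6.45%.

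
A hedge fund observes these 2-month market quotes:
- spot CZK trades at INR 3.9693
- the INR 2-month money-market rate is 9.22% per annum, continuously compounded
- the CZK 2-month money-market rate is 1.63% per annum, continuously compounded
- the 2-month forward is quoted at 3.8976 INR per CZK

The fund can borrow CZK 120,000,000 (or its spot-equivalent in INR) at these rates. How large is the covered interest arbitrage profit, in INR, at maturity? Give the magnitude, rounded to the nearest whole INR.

INR 14,707,571

T = 2/12 years.
Keep in CZK, deliver into the forward: 120,000,000·1.00272036015·3.8976 = INR 468,984,345.09.
Swap to INR now, deposit: 120,000,000·3.9693·1.01548534099 = INR 483,691,915.68.
The quoted forward undervalues CZK, so borrow CZK, convert to INR at spot, deposit the INR at 9.22%, and buy CZK forward at 3.8976 to cover the loan.
The gap between the two covered legs is INR 14,707,571.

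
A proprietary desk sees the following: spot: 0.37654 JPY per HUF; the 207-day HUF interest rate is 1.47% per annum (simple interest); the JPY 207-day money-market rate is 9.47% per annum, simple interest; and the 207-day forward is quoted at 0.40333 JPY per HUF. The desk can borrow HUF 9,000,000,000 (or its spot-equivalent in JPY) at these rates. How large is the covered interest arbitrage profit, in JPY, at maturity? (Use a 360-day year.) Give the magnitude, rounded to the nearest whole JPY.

JPY 87,260,422

T = 207/360 years.
Keep in HUF, deliver into the forward: 9,000,000,000·1.0084525·0.40333 = JPY 3,660,652,321.43.
Swap to JPY now, deposit: 9,000,000,000·0.37654·1.0544525 = JPY 3,573,391,899.15.
The quoted forward overvalues HUF, so borrow JPY, buy HUF at spot, deposit the HUF at 1.47%, and sell the proceeds forward at 0.40333.
The gap between the two covered legs is JPY 87,260,422.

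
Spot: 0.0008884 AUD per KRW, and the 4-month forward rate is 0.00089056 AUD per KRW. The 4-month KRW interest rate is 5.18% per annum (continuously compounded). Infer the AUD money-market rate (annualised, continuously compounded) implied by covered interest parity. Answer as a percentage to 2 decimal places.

T = 4/12 years.
CIP gives F = S · g_AUD/g_KRW, so g_AUD/g_KRW = 0.00089056/0.0008884 = 1.0024313.
KRW growth factor: e^(0.0518×4/12) = 1.0174166.
So the AUD growth factor = 1.0198902.
r = ln(1.0198902)/(4/12) = 0.059085 → 5.91%.

5.91%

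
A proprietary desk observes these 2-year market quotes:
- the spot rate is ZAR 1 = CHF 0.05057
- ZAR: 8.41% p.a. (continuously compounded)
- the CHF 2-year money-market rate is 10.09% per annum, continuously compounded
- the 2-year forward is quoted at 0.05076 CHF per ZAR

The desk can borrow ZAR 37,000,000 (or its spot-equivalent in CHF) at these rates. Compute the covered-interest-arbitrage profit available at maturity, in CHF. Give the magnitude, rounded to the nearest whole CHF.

T = 2 years.
Keep in ZAR, deliver into the forward: 37,000,000·1.183173222·0.05076 = CHF 2,222,141.29.
Swap to CHF now, deposit: 37,000,000·0.05057·1.223603263 = CHF 2,289,471.83.
The quoted forward undervalues ZAR, so borrow ZAR, convert to CHF at spot, deposit the CHF at 10.09%, and buy ZAR forward at 0.05076 to cover the loan.
The gap between the two covered legs is CHF 67,331.

CHF 67,331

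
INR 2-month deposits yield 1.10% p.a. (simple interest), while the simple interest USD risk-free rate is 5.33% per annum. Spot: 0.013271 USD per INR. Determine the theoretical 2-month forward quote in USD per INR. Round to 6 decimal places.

T = 2/12 years.
Growth of 1 USD over T: 1 + 0.0533×2/12 = 1.0088833.
INR growth factor: 1 + 0.0110×2/12 = 1.0018333.
Forward (USD per INR) = 0.013271 × 1.0088833 / 1.0018333 = 0.01336439.

0.013364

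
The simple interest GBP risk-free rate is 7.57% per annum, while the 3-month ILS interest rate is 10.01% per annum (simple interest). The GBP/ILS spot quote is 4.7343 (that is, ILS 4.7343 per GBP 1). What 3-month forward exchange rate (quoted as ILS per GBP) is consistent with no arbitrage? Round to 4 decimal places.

T = 3/12 years.
ILS growth factor: 1 + 0.1001×3/12 = 1.025025.
GBP growth factor: 1 + 0.0757×3/12 = 1.018925.
CIP: F = S · (grow ILS)/(grow GBP) = 4.7343 × 1.025025/1.018925 = 4.762643 ILS per GBP.

4.7626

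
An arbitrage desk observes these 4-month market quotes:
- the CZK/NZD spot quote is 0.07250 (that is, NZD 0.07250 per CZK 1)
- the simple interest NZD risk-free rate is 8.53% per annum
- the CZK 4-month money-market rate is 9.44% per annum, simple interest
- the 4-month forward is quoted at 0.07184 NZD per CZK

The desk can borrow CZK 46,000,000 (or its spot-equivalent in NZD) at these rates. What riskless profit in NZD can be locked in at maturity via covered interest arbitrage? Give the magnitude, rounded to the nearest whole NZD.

NZD 21,199

T = 4/12 years.
Keep in CZK, deliver into the forward: 46,000,000·1.031466667·0.07184 = NZD 3,408,626.01.
Swap to NZD now, deposit: 46,000,000·0.07250·1.028433333 = NZD 3,429,825.17.
The quoted forward undervalues CZK, so borrow CZK, convert to NZD at spot, deposit the NZD at 8.53%, and buy CZK forward at 0.07184 to cover the loan.
The gap between the two covered legs is NZD 21,199.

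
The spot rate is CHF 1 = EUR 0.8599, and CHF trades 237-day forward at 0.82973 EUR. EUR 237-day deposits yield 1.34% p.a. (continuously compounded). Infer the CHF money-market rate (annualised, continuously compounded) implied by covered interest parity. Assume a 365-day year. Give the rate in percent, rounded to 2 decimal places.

6.84%

T = 237/365 years.
F/S = 0.82973/0.8599 = 0.9649145 = (growth of EUR) / (growth of CHF).
EUR growth factor: e^(0.0134×237/365) = 1.0087388.
That pins the CHF growth at 1.0454178.
r = ln(1.0454178)/(237/365) = 0.068405 → 6.84%.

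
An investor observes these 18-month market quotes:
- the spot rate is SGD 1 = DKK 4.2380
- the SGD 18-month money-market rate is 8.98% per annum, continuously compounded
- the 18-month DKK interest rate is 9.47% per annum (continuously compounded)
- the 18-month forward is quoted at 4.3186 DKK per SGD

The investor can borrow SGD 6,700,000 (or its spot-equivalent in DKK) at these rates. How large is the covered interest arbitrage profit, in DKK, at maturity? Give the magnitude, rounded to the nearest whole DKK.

DKK 378,214

T = 18/12 years.
Keep in SGD, deliver into the forward: 6,700,000·1.1441934748·4.3186 = DKK 33,106,803.40.
Swap to DKK now, deposit: 6,700,000·4.2380·1.1526342788 = DKK 32,728,589.29.
The quoted forward overvalues SGD, so borrow DKK, buy SGD at spot, deposit the SGD at 8.98%, and sell the proceeds forward at 4.3186.
Arbitrage profit = |33,106,803.40 − 32,728,589.29| = DKK 378,214.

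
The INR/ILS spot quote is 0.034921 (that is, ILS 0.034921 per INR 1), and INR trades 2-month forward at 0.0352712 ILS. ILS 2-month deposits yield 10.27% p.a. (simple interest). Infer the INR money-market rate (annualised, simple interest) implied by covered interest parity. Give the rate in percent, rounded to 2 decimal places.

4.21%

T = 2/12 years.
By CIP, F/S equals the ILS-to-INR growth ratio: 0.0352712/0.034921 = 1.0100283.
The ILS side grows by 1 + 0.1027×2/12 = 1.0171167.
That pins the INR growth at 1.007018.
r = (1.007018 − 1)/(2/12) = 0.042108 → 4.21%.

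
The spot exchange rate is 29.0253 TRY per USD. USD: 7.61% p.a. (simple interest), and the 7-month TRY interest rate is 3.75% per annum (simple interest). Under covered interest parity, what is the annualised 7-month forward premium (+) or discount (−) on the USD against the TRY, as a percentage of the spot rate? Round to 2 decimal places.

T = 7/12 years.
No-arbitrage forward: 29.0253 × 1.021875 / 1.0443917 = 28.3995252 TRY/USD.
(F − S)/S ÷ T = (28.3995252 − 29.0253)/29.0253/(7/12) = -0.036959 → -3.70%.

-3.70%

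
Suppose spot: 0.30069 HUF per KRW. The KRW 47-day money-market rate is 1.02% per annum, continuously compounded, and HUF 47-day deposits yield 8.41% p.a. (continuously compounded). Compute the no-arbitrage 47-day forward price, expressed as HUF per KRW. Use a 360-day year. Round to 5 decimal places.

T = 47/360 years.
HUF accumulates by e^(0.0841×47/360) = 1.0110402.
Growth of 1 KRW over T: e^(0.0102×47/360) = 1.0013326.
CIP: F = S · (grow HUF)/(grow KRW) = 0.30069 × 1.0110402/1.0013326 = 0.3036051 HUF per KRW.

0.30361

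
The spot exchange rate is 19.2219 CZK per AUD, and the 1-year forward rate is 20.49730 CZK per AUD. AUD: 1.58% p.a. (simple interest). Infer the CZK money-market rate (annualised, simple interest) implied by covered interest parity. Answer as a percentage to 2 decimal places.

8.32%

T = 1 year.
F/S = 20.4973/19.2219 = 1.0663514 = (growth of CZK) / (growth of AUD).
AUD growth factor: 1 + 0.0158×1 = 1.015800.
Hence g_CZK = 1.0831998.
r = (1.0831998 − 1)/1 = 0.083200 → 8.32%.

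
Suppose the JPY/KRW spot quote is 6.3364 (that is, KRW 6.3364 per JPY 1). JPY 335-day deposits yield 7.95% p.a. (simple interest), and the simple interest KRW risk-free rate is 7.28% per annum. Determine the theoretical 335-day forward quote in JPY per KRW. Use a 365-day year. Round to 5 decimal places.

0.15873

T = 335/365 years.
Growth of 1 KRW over T: 1 + 0.0728×335/365 = 1.0668164.
Growth of 1 JPY over T: 1 + 0.0795×335/365 = 1.0729658.
Forward (KRW per JPY) = 6.3364 × 1.0668164 / 1.0729658 = 6.300085.
Invert for JPY per KRW: 1 / 6.300085 = 0.15873.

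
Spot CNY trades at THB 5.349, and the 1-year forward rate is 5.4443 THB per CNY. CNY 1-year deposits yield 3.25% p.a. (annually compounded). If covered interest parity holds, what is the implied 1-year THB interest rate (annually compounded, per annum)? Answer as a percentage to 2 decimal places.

T = 1 year.
F/S = 5.4443/5.349 = 1.0178164 = (growth of THB) / (growth of CNY).
CNY growth factor: (1 + 0.0325)^1 = 1.032500.
That pins the THB growth at 1.0508954.
r = 1.0508954^(1/1) − 1 = 0.050895 → 5.09%.

5.09%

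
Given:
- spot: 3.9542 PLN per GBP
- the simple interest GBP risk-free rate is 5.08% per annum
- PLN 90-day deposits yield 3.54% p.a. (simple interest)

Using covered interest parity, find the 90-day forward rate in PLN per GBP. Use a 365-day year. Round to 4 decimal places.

T = 90/365 years.
Growth of 1 PLN over T: 1 + 0.0354×90/365 = 1.0087288.
GBP accumulates by 1 + 0.0508×90/365 = 1.012526.
So F = 3.9542 × 1.0087288 / 1.012526 = 3.939371 (PLN/GBP).

3.9394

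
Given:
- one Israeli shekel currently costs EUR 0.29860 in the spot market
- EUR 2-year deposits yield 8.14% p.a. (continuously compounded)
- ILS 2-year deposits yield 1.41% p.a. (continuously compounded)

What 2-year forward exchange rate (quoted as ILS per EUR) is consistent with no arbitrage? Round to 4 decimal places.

T = 2 years.
EUR accumulates by e^(0.0814×2) = 1.1768013.
ILS growth factor: e^(0.0141×2) = 1.0286014.
So F = 0.2986 × 1.1768013 / 1.0286014 = 0.3416220 (EUR/ILS).
Invert for ILS per EUR: 1 / 0.3416220 = 2.9272.

2.9272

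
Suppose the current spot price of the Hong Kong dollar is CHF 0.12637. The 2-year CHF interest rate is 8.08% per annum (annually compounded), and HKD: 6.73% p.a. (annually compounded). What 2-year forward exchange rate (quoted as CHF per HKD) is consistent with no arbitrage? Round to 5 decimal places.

0.12959

T = 2 years.
Growth of 1 CHF over T: (1 + 0.0808)^2 = 1.1681286.
HKD accumulates by (1 + 0.0673)^2 = 1.1391293.
Forward (CHF per HKD) = 0.12637 × 1.1681286 / 1.1391293 = 0.1295871.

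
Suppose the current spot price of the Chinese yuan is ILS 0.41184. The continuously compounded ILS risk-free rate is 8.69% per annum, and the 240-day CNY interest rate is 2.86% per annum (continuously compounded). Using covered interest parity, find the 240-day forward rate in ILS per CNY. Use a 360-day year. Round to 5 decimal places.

T = 240/360 years.
ILS growth factor: e^(0.0869×240/360) = 1.0596444.
CNY growth factor: e^(0.0286×240/360) = 1.0192496.
Forward (ILS per CNY) = 0.41184 × 1.0596444 / 1.0192496 = 0.4281620.

0.42816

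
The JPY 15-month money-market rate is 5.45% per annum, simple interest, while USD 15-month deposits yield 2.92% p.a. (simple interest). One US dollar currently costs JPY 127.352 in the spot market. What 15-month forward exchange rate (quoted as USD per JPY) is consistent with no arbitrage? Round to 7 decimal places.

0.0076198

T = 15/12 years.
JPY accumulates by 1 + 0.0545×15/12 = 1.068125.
USD accumulates by 1 + 0.0292×15/12 = 1.036500.
So F = 127.352 × 1.068125 / 1.036500 = 131.2377 (JPY/USD).
Quoted the other way: 1/131.2377 = 0.0076198 USD per JPY.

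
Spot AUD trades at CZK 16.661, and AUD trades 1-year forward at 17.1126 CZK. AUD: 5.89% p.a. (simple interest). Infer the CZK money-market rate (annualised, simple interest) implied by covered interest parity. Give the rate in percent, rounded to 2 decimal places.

8.76%

T = 1 year.
CIP gives F = S · g_CZK/g_AUD, so g_CZK/g_AUD = 17.1126/16.661 = 1.0271052.
The AUD side grows by 1 + 0.0589×1 = 1.058900.
That pins the CZK growth at 1.0876017.
r = (1.0876017 − 1)/1 = 0.087602 → 8.76%.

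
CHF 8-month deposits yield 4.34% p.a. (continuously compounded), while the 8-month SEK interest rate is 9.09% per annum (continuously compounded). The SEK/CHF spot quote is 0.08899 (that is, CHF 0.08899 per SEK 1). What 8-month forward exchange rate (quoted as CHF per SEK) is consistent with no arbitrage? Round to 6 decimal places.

T = 8/12 years.
CHF accumulates by e^(0.0434×8/12) = 1.029356.
Growth of 1 SEK over T: e^(0.0909×8/12) = 1.0624738.
Forward (CHF per SEK) = 0.08899 × 1.029356 / 1.0624738 = 0.08621614.

0.086216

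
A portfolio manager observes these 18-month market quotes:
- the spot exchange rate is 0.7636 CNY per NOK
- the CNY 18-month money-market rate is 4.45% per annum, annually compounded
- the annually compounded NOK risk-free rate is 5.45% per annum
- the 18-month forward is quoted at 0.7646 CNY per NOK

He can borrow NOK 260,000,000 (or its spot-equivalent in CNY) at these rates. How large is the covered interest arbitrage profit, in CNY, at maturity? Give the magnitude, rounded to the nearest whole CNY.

T = 18/12 years.
Keep in NOK, deliver into the forward: 260,000,000·1.08285392765·0.7646 = CNY 215,267,029.40.
Swap to CNY now, deposit: 260,000,000·0.7636·1.06748717609 = CNY 211,934,633.99.
The quoted forward overvalues NOK, so borrow CNY, buy NOK at spot, deposit the NOK at 5.45%, and sell the proceeds forward at 0.7646.
Arbitrage profit = |215,267,029.40 − 211,934,633.99| = CNY 3,332,395.

CNY 3,332,395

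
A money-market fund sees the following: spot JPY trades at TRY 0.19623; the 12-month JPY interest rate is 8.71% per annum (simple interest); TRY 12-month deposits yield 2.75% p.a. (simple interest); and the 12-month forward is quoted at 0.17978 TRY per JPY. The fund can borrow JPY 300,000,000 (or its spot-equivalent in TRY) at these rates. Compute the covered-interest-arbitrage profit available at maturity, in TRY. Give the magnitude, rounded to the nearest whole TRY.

T = 1 year.
Invest the JPY and cover forward: 300,000,000 × 1.087100 × 0.17978 = TRY 58,631,651.40.
Convert at spot and invest in TRY: 300,000,000 × 0.19623 × 1.027500 = TRY 60,487,897.50.
The quoted forward undervalues JPY, so borrow JPY, convert to TRY at spot, deposit the TRY at 2.75%, and buy JPY forward at 0.17978 to cover the loan.
Arbitrage profit = |58,631,651.40 − 60,487,897.50| = TRY 1,856,246.

TRY 1,856,246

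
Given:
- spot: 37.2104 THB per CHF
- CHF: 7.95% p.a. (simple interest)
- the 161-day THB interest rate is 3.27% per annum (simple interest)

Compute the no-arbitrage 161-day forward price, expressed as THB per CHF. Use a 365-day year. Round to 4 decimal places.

T = 161/365 years.
THB accumulates by 1 + 0.0327×161/365 = 1.01442384.
CHF growth factor: 1 + 0.0795×161/365 = 1.03506712.
So F = 37.2104 × 1.01442384 / 1.03506712 = 36.468279 (THB/CHF).

36.4683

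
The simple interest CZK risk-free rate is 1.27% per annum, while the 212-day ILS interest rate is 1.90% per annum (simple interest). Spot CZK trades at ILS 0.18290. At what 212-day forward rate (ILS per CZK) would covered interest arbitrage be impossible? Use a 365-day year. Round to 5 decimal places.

T = 212/365 years.
ILS growth factor: 1 + 0.0190×212/365 = 1.0110356.
CZK accumulates by 1 + 0.0127×212/365 = 1.0073764.
So F = 0.1829 × 1.0110356 / 1.0073764 = 0.1835644 (ILS/CZK).

0.18356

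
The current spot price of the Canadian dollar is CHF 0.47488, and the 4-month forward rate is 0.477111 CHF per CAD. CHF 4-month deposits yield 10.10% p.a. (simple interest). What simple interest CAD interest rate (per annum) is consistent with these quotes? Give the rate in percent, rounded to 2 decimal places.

8.65%

T = 4/12 years.
CIP gives F = S · g_CHF/g_CAD, so g_CHF/g_CAD = 0.477111/0.47488 = 1.0046980.
CHF growth factor: 1 + 0.1010×4/12 = 1.0336667.
That pins the CAD growth at 1.0288332.
(1.0288332 − 1)/T = 0.086500, i.e. 8.65%.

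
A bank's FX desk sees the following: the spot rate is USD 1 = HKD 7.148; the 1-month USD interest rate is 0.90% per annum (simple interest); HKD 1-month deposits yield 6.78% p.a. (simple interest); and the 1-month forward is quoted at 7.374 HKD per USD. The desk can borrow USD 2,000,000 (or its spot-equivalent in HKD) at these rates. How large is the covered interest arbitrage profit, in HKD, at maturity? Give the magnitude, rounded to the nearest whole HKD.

HKD 382,289

T = 1/12 years.
Keep in USD, deliver into the forward: 2,000,000·1.000750·7.374 = HKD 14,759,061.00.
Swap to HKD now, deposit: 2,000,000·7.148·1.005650 = HKD 14,376,772.40.
The quoted forward overvalues USD, so borrow HKD, buy USD at spot, deposit the USD at 0.90%, and sell the proceeds forward at 7.374.
Profit = 14,759,061.00 − 14,376,772.40 = HKD 382,289.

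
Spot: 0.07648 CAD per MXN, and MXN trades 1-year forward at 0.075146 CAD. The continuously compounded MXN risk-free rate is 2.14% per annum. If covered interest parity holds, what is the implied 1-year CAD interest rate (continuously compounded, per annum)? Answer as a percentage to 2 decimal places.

0.38%

T = 1 year.
F/S = 0.075146/0.07648 = 0.9825575 = (growth of CAD) / (growth of MXN).
The MXN side grows by e^(0.0214×1) = 1.0216306.
Hence g_CAD = 1.0038108.
Take logs: ln 1.0038108 / 1 = 0.003804, so 0.38%.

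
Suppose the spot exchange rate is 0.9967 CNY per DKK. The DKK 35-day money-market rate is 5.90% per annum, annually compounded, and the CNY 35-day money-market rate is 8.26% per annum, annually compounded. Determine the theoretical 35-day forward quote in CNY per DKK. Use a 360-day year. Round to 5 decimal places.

0.99884

T = 35/360 years.
CNY accumulates by (1 + 0.0826)^(35/360) = 1.0077459.
Growth of 1 DKK over T: (1 + 0.0590)^(35/360) = 1.0055888.
CIP: F = S · (grow CNY)/(grow DKK) = 0.9967 × 1.0077459/1.0055888 = 0.9988380 CNY per DKK.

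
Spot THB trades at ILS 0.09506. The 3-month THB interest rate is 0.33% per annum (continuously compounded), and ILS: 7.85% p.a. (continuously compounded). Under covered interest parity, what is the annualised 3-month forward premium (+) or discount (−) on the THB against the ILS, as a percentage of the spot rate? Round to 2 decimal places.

+7.59%

T = 3/12 years.
No-arbitrage forward: 0.09506 × 1.0198188 / 1.0008253 = 0.09686403 ILS/THB.
Annualised premium = (F − S)/S × (1/T) = (0.09686403 − 0.09506)/0.09506 ÷ (3/12) = 7.59%.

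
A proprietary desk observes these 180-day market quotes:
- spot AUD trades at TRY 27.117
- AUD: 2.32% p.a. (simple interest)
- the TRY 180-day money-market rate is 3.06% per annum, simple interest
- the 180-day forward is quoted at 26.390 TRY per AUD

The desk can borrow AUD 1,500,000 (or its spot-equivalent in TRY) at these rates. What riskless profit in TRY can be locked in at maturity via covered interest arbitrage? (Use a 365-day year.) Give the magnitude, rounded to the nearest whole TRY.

T = 180/365 years.
Keep in AUD, deliver into the forward: 1,500,000·1.0114410959·26.390 = TRY 40,037,895.78.
Swap to TRY now, deposit: 1,500,000·27.117·1.015090411 = TRY 41,289,310.01.
The quoted forward undervalues AUD, so borrow AUD, convert to TRY at spot, deposit the TRY at 3.06%, and buy AUD forward at 26.390 to cover the loan.
Profit = 41,289,310.01 − 40,037,895.78 = TRY 1,251,414.

TRY 1,251,414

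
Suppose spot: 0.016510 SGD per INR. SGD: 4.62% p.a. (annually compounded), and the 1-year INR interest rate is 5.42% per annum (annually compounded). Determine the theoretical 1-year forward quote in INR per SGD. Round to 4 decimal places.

61.0325

T = 1 year.
SGD growth factor: (1 + 0.0462)^1 = 1.046200.
INR accumulates by (1 + 0.0542)^1 = 1.054200.
CIP: F = S · (grow SGD)/(grow INR) = 0.01651 × 1.046200/1.054200 = 0.016384711 SGD per INR.
Quoted the other way: 1/0.016384711 = 61.0325 INR per SGD.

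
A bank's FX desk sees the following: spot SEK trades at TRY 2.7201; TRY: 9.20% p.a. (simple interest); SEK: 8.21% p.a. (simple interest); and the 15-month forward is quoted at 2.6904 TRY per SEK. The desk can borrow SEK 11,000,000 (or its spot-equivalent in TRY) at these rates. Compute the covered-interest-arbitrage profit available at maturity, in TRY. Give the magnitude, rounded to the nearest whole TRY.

TRY 730,501

T = 15/12 years.
Keep in SEK, deliver into the forward: 11,000,000·1.102625·2.6904 = TRY 32,631,525.30.
Swap to TRY now, deposit: 11,000,000·2.7201·1.115000 = TRY 33,362,026.50.
The quoted forward undervalues SEK, so borrow SEK, convert to TRY at spot, deposit the TRY at 9.20%, and buy SEK forward at 2.6904 to cover the loan.
Arbitrage profit = |32,631,525.30 − 33,362,026.50| = TRY 730,501.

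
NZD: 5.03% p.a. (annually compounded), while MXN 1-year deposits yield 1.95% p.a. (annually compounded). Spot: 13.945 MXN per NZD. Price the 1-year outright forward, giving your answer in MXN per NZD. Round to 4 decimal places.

T = 1 year.
MXN growth factor: (1 + 0.0195)^1 = 1.019500.
Growth of 1 NZD over T: (1 + 0.0503)^1 = 1.050300.
So F = 13.945 × 1.019500 / 1.050300 = 13.536064 (MXN/NZD).

13.5361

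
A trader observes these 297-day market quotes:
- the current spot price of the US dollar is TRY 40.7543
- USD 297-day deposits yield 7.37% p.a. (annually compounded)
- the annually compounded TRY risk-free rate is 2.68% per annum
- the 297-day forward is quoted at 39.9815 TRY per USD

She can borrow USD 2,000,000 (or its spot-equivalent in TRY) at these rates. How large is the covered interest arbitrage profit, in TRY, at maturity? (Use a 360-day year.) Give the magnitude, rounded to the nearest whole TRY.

T = 297/360 years.
Keep in USD, deliver into the forward: 2,000,000·1.0604212848·39.9815 = TRY 84,794,467.20.
Swap to TRY now, deposit: 2,000,000·40.7543·1.0220586885 = TRY 83,306,572.82.
The quoted forward overvalues USD, so borrow TRY, buy USD at spot, deposit the USD at 7.37%, and sell the proceeds forward at 39.9815.
The gap between the two covered legs is TRY 1,487,894.

TRY 1,487,894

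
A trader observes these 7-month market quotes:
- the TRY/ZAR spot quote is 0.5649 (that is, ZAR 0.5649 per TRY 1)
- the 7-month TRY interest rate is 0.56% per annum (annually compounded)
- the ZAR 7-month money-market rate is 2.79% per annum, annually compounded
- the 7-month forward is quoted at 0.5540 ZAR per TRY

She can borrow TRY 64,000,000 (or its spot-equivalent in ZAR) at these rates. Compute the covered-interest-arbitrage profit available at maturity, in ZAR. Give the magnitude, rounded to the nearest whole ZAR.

T = 7/12 years.
Keep in TRY, deliver into the forward: 64,000,000·1.0032628656·0.5540 = ZAR 35,571,688.16.
Swap to ZAR now, deposit: 64,000,000·0.5649·1.0161816273 = ZAR 36,738,624.08.
The quoted forward undervalues TRY, so borrow TRY, convert to ZAR at spot, deposit the ZAR at 2.79%, and buy TRY forward at 0.5540 to cover the loan.
Arbitrage profit = |35,571,688.16 − 36,738,624.08| = ZAR 1,166,936.

ZAR 1,166,936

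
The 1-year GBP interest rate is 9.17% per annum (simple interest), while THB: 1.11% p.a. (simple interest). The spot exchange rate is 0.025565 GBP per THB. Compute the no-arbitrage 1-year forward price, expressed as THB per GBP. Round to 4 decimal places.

36.2281

T = 1 year.
GBP growth factor: 1 + 0.0917×1 = 1.091700.
THB growth factor: 1 + 0.0111×1 = 1.011100.
CIP: F = S · (grow GBP)/(grow THB) = 0.025565 × 1.091700/1.011100 = 0.027602918 GBP per THB.
Invert for THB per GBP: 1 / 0.027602918 = 36.2281.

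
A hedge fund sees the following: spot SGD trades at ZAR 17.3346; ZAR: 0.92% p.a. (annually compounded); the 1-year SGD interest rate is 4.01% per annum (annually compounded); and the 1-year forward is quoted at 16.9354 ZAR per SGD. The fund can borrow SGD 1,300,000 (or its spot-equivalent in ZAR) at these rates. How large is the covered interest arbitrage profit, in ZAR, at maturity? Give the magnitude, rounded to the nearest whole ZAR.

ZAR 156,561

T = 1 year.
Invest the SGD and cover forward: 1,300,000 × 1.040100 × 16.9354 = ZAR 22,898,862.40.
Convert at spot and invest in ZAR: 1,300,000 × 17.3346 × 1.009200 = ZAR 22,742,301.82.
The quoted forward overvalues SGD, so borrow ZAR, buy SGD at spot, deposit the SGD at 4.01%, and sell the proceeds forward at 16.9354.
The gap between the two covered legs is ZAR 156,561.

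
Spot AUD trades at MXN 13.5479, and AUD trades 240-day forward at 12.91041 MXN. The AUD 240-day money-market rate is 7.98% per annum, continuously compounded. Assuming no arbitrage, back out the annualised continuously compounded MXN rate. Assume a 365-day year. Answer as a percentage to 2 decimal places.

T = 240/365 years.
By CIP, F/S equals the MXN-to-AUD growth ratio: 12.91041/13.5479 = 0.9529455.
The AUD side grows by e^(0.0798×240/365) = 1.0538722.
So the MXN growth factor = 1.0042828.
Take logs: ln 1.0042828 / (240/365) = 0.006500, so 0.65%.

0.65%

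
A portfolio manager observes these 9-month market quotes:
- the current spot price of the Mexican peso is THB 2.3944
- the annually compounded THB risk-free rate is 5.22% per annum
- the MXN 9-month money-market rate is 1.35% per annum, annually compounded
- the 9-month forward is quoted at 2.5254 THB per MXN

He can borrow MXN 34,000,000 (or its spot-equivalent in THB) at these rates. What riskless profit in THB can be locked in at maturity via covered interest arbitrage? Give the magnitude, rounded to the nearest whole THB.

T = 9/12 years.
Invest the MXN and cover forward: 34,000,000 × 1.0101080094 × 2.5254 = THB 86,731,510.08.
Convert at spot and invest in THB: 34,000,000 × 2.3944 × 1.0388999446 = THB 84,576,428.93.
The quoted forward overvalues MXN, so borrow THB, buy MXN at spot, deposit the MXN at 1.35%, and sell the proceeds forward at 2.5254.
Profit = 86,731,510.08 − 84,576,428.93 = THB 2,155,081.

THB 2,155,081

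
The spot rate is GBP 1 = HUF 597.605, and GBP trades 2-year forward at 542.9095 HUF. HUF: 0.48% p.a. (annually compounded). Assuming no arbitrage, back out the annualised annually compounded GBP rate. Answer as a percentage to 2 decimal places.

5.42%

T = 2 years.
F/S = 542.9095/597.605 = 0.9084755 = (growth of HUF) / (growth of GBP).
HUF growth factor: (1 + 0.0048)^2 = 1.009623.
So the GBP growth factor = 1.1113376.
r = 1.1113376^(1/2) − 1 = 0.054200 → 5.42%.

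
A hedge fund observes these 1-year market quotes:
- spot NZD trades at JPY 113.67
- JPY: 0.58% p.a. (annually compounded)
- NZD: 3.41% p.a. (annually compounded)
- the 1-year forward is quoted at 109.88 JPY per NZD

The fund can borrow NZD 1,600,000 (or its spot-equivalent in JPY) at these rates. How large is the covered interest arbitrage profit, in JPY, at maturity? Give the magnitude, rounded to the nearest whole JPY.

T = 1 year.
Keep in NZD, deliver into the forward: 1,600,000·1.034100·109.88 = JPY 181,803,052.80.
Swap to JPY now, deposit: 1,600,000·113.67·1.005800 = JPY 182,926,857.60.
The quoted forward undervalues NZD, so borrow NZD, convert to JPY at spot, deposit the JPY at 0.58%, and buy NZD forward at 109.88 to cover the loan.
Arbitrage profit = |181,803,052.80 − 182,926,857.60| = JPY 1,123,805.

JPY 1,123,805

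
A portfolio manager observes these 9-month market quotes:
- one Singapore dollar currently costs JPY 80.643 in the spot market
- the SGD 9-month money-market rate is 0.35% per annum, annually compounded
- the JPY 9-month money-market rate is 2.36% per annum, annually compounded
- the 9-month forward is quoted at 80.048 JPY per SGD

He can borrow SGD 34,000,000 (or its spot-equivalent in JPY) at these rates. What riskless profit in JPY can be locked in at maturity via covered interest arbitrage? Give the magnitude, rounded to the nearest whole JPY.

JPY 61,478,018

T = 9/12 years.
Route A — deposit SGD, sell forward: 34,000,000 × 1.002623853234 × 80.048 = JPY 2,728,773,162.92.
Route B — convert at spot, deposit JPY: 34,000,000 × 80.643 × 1.017648291734 = JPY 2,790,251,180.47.
The quoted forward undervalues SGD, so borrow SGD, convert to JPY at spot, deposit the JPY at 2.36%, and buy SGD forward at 80.048 to cover the loan.
The gap between the two covered legs is JPY 61,478,018.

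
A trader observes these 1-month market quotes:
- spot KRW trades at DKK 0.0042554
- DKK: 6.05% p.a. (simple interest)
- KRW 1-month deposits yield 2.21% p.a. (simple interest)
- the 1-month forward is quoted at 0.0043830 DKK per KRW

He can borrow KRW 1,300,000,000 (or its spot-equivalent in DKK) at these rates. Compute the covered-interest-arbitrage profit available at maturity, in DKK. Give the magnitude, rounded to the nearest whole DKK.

DKK 148,483

T = 1/12 years.
Keep in KRW, deliver into the forward: 1,300,000,000·1.001841667·0.0043830 = DKK 5,708,393.63.
Swap to DKK now, deposit: 1,300,000,000·0.0042554·1.005041667 = DKK 5,559,910.60.
The quoted forward overvalues KRW, so borrow DKK, buy KRW at spot, deposit the KRW at 2.21%, and sell the proceeds forward at 0.0043830.
The gap between the two covered legs is DKK 148,483.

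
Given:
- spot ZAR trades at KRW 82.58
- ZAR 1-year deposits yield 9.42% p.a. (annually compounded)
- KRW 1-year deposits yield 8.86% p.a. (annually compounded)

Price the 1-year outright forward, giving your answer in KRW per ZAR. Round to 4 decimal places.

T = 1 year.
KRW accumulates by (1 + 0.0886)^1 = 1.088600.
ZAR accumulates by (1 + 0.0942)^1 = 1.094200.
So F = 82.58 × 1.088600 / 1.094200 = 82.157364 (KRW/ZAR).

82.1574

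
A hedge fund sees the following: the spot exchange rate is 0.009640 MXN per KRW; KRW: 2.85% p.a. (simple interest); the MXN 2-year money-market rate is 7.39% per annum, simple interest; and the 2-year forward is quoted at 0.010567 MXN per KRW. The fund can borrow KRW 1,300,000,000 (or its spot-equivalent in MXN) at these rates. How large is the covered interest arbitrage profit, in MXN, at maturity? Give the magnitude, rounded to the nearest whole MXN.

T = 2 years.
Keep in KRW, deliver into the forward: 1,300,000,000·1.057000·0.010567 = MXN 14,520,114.70.
Swap to MXN now, deposit: 1,300,000,000·0.009640·1.147800 = MXN 14,384,229.60.
The quoted forward overvalues KRW, so borrow MXN, buy KRW at spot, deposit the KRW at 2.85%, and sell the proceeds forward at 0.010567.
The gap between the two covered legs is MXN 135,885.

MXN 135,885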